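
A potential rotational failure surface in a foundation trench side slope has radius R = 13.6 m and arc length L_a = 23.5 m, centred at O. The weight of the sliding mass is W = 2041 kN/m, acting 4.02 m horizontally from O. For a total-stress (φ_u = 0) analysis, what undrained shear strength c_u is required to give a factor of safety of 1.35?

FS = c_u·L_a·R / (W·d), so c_u = FS·W·d / (L_a·R).
c_u = 1.35·2041·4.02 / (23.50·13.6) = 11076.5 / 319.60 = 34.66 kPa

c_u = 34.7 kPa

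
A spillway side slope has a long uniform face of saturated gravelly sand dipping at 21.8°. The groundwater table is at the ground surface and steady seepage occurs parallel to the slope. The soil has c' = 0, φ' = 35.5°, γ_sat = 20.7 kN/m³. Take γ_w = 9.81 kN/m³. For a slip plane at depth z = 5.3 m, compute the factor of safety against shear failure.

FS = 0.94

With seepage parallel to the slope and the water table at the surface, the effective normal stress on the slip plane uses the buoyant unit weight γ' = γ_sat − γ_w while the driving shear stress uses γ_sat:
FS = [c' + γ' z cos²β tanφ'] / [γ_sat z sinβ cosβ]
(For c' = 0 this reduces to FS = (γ'/γ_sat)·tanφ'/tanβ.)
γ' = 20.7 − 9.81 = 10.89 kN/m³
Numerator = 0.0 + 10.89·5.3·cos²21.8°·tan35.5° = 0.0 + 10.89·5.3·0.8621·0.7133 = 35.491 kPa
Denominator = 20.7·5.3·sin21.8°·cos21.8° = 20.7·5.3·0.3714·0.9285 = 37.829 kPa
FS = 35.491 / 37.829 = 0.938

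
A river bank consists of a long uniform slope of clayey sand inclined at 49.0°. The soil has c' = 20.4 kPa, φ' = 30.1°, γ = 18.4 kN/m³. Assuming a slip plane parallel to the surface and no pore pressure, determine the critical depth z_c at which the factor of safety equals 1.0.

Setting FS = 1.00 in FS = [c' + γz cos²β tanφ'] / [γz sinβ cosβ] and solving for z:
z = c' / [γ cosβ (FS·sinβ − cosβ·tanφ')]
  = 20.4 / [18.4·cos49.0°·(1.00·sin49.0° − cos49.0°·tan30.1°)]
  = 20.4 / [18.4·0.6561·(1.00·0.7547 − 0.6561·0.5797)]
  = 20.4 / 4.5196 = 4.514 m

z_c = 4.51 m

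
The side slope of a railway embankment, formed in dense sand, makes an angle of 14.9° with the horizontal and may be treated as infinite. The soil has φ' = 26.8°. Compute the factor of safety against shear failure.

FS = 1.90

For a dry cohesionless infinite slope the factor of safety is FS = tanφ' / tanβ.
FS = tan26.8° / tan14.9° = 0.5051 / 0.2661 = 1.898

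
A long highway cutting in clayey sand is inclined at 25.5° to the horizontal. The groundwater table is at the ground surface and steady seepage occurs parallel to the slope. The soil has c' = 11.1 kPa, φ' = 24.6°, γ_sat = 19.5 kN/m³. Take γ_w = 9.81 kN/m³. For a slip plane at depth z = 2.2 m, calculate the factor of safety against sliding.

With seepage parallel to the slope and the water table at the surface, the effective normal stress on the slip plane uses the buoyant unit weight γ' = γ_sat − γ_w while the driving shear stress uses γ_sat:
FS = [c' + γ' z cos²β tanφ'] / [γ_sat z sinβ cosβ]
γ' = 19.5 − 9.81 = 9.69 kN/m³
Numerator = 11.1 + 9.69·2.2·cos²25.5°·tan24.6° = 11.1 + 9.69·2.2·0.8147·0.4578 = 19.051 kPa
Denominator = 19.5·2.2·sin25.5°·cos25.5° = 19.5·2.2·0.4305·0.9026 = 16.670 kPa
FS = 19.051 / 16.670 = 1.143

FS = 1.14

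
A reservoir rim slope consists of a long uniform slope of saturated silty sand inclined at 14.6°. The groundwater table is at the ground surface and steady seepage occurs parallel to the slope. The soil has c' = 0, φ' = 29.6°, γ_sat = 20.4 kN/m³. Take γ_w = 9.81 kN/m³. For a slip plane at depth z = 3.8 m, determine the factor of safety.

With seepage parallel to the slope and the water table at the surface, the effective normal stress on the slip plane uses the buoyant unit weight γ' = γ_sat − γ_w while the driving shear stress uses γ_sat:
FS = [c' + γ' z cos²β tanφ'] / [γ_sat z sinβ cosβ]
(For c' = 0 this reduces to FS = (γ'/γ_sat)·tanφ'/tanβ.)
γ' = 20.4 − 9.81 = 10.59 kN/m³
Numerator = 0.0 + 10.59·3.8·cos²14.6°·tan29.6° = 0.0 + 10.59·3.8·0.9365·0.5681 = 21.408 kPa
Denominator = 20.4·3.8·sin14.6°·cos14.6° = 20.4·3.8·0.2521·0.9677 = 18.909 kPa
FS = 21.408 / 18.909 = 1.132

FS = 1.13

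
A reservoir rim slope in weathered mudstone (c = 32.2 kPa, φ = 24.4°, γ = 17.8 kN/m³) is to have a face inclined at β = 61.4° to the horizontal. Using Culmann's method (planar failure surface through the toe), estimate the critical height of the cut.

H_c = 28.73 m

Culmann's analysis gives the critical failure plane at α_cr = (β + φ)/2 = (61.4 + 24.4)/2 = 42.9°, and the critical height
H_c = (4c/γ) · sinβ cosφ / [1 − cos(β − φ)]
    = (4·32.2/17.8) · sin61.4°·cos24.4° / [1 − cos(37.0°)]
    = 7.236 · 0.8780·0.9107 / [1 − 0.7986]
    = 7.236 · 0.7996 / 0.2014
    = 28.73 m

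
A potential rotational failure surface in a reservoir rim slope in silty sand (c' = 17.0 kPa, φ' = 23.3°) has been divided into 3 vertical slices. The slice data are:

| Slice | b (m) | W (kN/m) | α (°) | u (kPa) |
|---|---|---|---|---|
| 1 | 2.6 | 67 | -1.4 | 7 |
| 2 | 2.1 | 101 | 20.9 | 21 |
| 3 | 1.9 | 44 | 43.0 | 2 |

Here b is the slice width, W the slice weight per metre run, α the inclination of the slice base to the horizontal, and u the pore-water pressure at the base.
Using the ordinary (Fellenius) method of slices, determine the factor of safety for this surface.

Ordinary method of slices: FS = Σ[c'·Δl_i + (W_i cosα_i − u_i·Δl_i)·tanφ'] / Σ W_i sinα_i, with Δl_i = b_i / cosα_i.
Slice 1: Δl = 2.6/cos(-1.4°) = 2.601 m; N'_1 = 67·cos(-1.4°) − 7·2.601 = 48.8; c'Δl = 44.21; W sinα = -1.6
Slice 2: Δl = 2.1/cos20.9° = 2.248 m; N'_2 = 101·cos20.9° − 21·2.248 = 47.1; c'Δl = 38.21; W sinα = 36.0
Slice 3: Δl = 1.9/cos43.0° = 2.598 m; N'_3 = 44·cos43.0° − 2·2.598 = 27.0; c'Δl = 44.16; W sinα = 30.0
Σc'Δl = 126.6 kN/m; ΣN' = 122.9 kN/m; ΣW sinα = 64.4 kN/m
Resisting = 126.6 + 122.9·tan23.3° = 126.6 + 52.9 = 179.5 kN/m
FS = 179.5 / 64.4 = 2.788

FS = 2.79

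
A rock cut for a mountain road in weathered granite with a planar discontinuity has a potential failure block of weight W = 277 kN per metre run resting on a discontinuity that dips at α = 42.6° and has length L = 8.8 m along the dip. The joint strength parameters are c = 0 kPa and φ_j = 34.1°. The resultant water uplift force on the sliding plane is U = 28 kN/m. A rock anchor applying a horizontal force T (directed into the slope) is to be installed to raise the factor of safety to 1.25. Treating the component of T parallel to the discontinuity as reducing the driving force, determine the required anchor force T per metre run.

Resolving forces along and normal to the sliding plane, with the horizontal anchor force T adding T·sinα to the effective normal force and T·cosα acting up the plane against the driving force:
FS = [cL + (W cosα − U + T sinα) tanφ_j] / [W sinα − T cosα]
Without the anchor: N' = 175.9 kN/m, driving T_d = 187.5 kN/m, resisting R = 0·8.8 + 175.9·tan34.1° = 119.1 kN/m, FS = 0.64.
Setting FS = 1.25 and solving for T:
1.25·(187.5 − T cos42.6°) = 119.1 + T sin42.6°·tan34.1°
T·(sin42.6°·tan34.1° + 1.25·cos42.6°) = 1.25·187.5 − 119.1
T·(0.6769·0.6771 + 1.25·0.7361) = 234.4 − 119.1 = 115.3
T·1.3784 = 115.3
T = 83.6 kN/m

T = 84 kN/m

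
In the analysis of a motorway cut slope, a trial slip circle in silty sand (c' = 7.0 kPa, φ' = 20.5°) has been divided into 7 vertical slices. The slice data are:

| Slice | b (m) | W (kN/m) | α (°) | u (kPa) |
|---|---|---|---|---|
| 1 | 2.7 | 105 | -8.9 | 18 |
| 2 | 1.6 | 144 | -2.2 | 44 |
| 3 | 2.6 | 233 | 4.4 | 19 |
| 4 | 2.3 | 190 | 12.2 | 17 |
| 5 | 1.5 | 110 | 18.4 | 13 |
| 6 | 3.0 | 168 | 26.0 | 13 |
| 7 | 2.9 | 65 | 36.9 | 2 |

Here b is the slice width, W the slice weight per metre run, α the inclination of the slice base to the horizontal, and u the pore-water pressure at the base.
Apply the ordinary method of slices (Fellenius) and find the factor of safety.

FS = 2.09

Ordinary method of slices: FS = Σ[c'·Δl_i + (W_i cosα_i − u_i·Δl_i)·tanφ'] / Σ W_i sinα_i, with Δl_i = b_i / cosα_i.
Slice 1: Δl = 2.7/cos(-8.9°) = 2.733 m; N'_1 = 105·cos(-8.9°) − 18·2.733 = 54.5; c'Δl = 19.13; W sinα = -16.2
Slice 2: Δl = 1.6/cos(-2.2°) = 1.601 m; N'_2 = 144·cos(-2.2°) − 44·1.601 = 73.4; c'Δl = 11.21; W sinα = -5.5
Slice 3: Δl = 2.6/cos4.4° = 2.608 m; N'_3 = 233·cos4.4° − 19·2.608 = 182.8; c'Δl = 18.25; W sinα = 17.9
Slice 4: Δl = 2.3/cos12.2° = 2.353 m; N'_4 = 190·cos12.2° − 17·2.353 = 145.7; c'Δl = 16.47; W sinα = 40.2
Slice 5: Δl = 1.5/cos18.4° = 1.581 m; N'_5 = 110·cos18.4° − 13·1.581 = 83.8; c'Δl = 11.07; W sinα = 34.7
Slice 6: Δl = 3.0/cos26.0° = 3.338 m; N'_6 = 168·cos26.0° − 13·3.338 = 107.6; c'Δl = 23.36; W sinα = 73.6
Slice 7: Δl = 2.9/cos36.9° = 3.626 m; N'_7 = 65·cos36.9° − 2·3.626 = 44.7; c'Δl = 25.39; W sinα = 39.0
Σc'Δl = 124.9 kN/m; ΣN' = 692.6 kN/m; ΣW sinα = 183.6 kN/m
Resisting = 124.9 + 692.6·tan20.5° = 124.9 + 259.0 = 383.8 kN/m
FS = 383.8 / 183.6 = 2.090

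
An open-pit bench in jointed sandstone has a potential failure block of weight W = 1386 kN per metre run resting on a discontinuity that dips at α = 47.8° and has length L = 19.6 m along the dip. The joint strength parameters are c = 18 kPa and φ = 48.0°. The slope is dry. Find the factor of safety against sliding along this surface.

Resolving the block weight along and normal to the plane and applying the Mohr–Coulomb strength on the joint:
N' = W cosα = 1386·cos47.8° = 931.0 kN/m
Driving force T = W sinα = 1386·sin47.8° = 1026.8 kN/m
Resisting force R = c·L + N'·tanφ = 18·19.6 + 931.0·tan48.0° = 352.8 + 1034.0 = 1386.8 kN/m
FS = R / T = 1386.8 / 1026.8 = 1.351

FS = 1.35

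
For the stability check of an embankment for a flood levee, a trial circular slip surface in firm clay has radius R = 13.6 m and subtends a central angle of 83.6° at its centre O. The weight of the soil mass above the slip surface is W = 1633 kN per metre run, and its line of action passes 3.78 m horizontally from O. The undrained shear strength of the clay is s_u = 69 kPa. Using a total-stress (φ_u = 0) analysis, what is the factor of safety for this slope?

FS = 3.02

Taking moments about the centre O, the resisting moment is provided by the undrained shear strength acting along the arc:
Arc length L_a = R·θ = 13.6·(83.6°·π/180) = 13.6·1.4591 = 19.84 m
M_R = s_u·L_a·R = 69·19.84·13.6 = 18621.3 kN·m/m
M_D = W·d = 1633·3.78 = 6172.7 kN·m/m
FS = M_R / M_D = 18621.3 / 6172.7 = 3.017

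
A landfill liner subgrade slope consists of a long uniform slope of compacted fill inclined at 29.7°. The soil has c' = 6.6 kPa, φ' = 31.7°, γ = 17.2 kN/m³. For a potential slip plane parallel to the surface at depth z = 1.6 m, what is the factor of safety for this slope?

FS = 1.64

For an infinite slope with a slip plane parallel to the surface (no pore pressure): FS = [c' + γz cos²β tanφ'] / [γz sinβ cosβ].
γz = 17.2·1.6 = 27.52 kN/m²
Numerator = 6.6 + 27.52·cos²29.7°·tan31.7° = 6.6 + 27.52·0.7545·0.6176 = 19.424 kPa
Denominator = 27.52·sin29.7°·cos29.7° = 27.52·0.4955·0.8686 = 11.844 kPa
FS = 19.424 / 11.844 = 1.640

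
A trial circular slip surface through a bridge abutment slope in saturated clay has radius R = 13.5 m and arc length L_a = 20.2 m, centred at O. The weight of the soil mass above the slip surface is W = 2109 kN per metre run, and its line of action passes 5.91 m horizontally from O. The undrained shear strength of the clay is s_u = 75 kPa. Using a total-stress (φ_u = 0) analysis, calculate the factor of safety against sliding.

FS = 1.64

Taking moments about the centre O, the resisting moment is provided by the undrained shear strength acting along the arc:
M_R = s_u·L_a·R = 75·20.20·13.5 = 20452.5 kN·m/m
M_D = W·d = 2109·5.91 = 12464.2 kN·m/m
FS = M_R / M_D = 20452.5 / 12464.2 = 1.641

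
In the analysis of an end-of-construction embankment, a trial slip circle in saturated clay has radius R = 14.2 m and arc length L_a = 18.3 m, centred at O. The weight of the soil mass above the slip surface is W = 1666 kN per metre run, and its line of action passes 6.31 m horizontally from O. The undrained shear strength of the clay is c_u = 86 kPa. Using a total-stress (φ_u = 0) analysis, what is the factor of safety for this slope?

FS = 2.13

Taking moments about the centre O, the resisting moment is provided by the undrained shear strength acting along the arc:
M_R = c_u·L_a·R = 86·18.30·14.2 = 22348.0 kN·m/m
M_D = W·d = 1666·6.31 = 10512.5 kN·m/m
FS = M_R / M_D = 22348.0 / 10512.5 = 2.126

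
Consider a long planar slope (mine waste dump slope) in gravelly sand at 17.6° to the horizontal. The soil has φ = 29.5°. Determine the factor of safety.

FS = 1.78

For a dry cohesionless infinite slope the factor of safety is FS = tanφ / tanβ.
FS = tan29.5° / tan17.6° = 0.5658 / 0.3172 = 1.784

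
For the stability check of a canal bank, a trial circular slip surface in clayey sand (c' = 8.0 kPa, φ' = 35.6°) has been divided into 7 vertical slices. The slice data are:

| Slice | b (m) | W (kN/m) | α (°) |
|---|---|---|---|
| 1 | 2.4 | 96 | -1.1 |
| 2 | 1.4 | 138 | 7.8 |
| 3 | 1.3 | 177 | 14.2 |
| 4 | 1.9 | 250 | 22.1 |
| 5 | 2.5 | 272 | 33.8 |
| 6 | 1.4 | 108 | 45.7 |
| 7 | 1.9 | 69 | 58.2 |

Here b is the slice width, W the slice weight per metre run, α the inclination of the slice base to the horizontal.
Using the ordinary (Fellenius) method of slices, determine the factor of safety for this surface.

Ordinary method of slices: FS = Σ[c'·Δl_i + (W_i cosα_i)·tanφ'] / Σ W_i sinα_i, with Δl_i = b_i / cosα_i.
Slice 1: Δl = 2.4/cos(-1.1°) = 2.400 m; N'_1 = 96·cos(-1.1°) = 96.0; c'Δl = 19.20; W sinα = -1.8
Slice 2: Δl = 1.4/cos7.8° = 1.413 m; N'_2 = 138·cos7.8° = 136.7; c'Δl = 11.30; W sinα = 18.7
Slice 3: Δl = 1.3/cos14.2° = 1.341 m; N'_3 = 177·cos14.2° = 171.6; c'Δl = 10.73; W sinα = 43.4
Slice 4: Δl = 1.9/cos22.1° = 2.051 m; N'_4 = 250·cos22.1° = 231.6; c'Δl = 16.41; W sinα = 94.1
Slice 5: Δl = 2.5/cos33.8° = 3.008 m; N'_5 = 272·cos33.8° = 226.0; c'Δl = 24.07; W sinα = 151.3
Slice 6: Δl = 1.4/cos45.7° = 2.005 m; N'_6 = 108·cos45.7° = 75.4; c'Δl = 16.04; W sinα = 77.3
Slice 7: Δl = 1.9/cos58.2° = 3.606 m; N'_7 = 69·cos58.2° = 36.4; c'Δl = 28.84; W sinα = 58.6
Σc'Δl = 126.6 kN/m; ΣN' = 973.7 kN/m; ΣW sinα = 441.6 kN/m
Resisting = 126.6 + 973.7·tan35.6° = 126.6 + 697.1 = 823.7 kN/m
FS = 823.7 / 441.6 = 1.865

FS = 1.87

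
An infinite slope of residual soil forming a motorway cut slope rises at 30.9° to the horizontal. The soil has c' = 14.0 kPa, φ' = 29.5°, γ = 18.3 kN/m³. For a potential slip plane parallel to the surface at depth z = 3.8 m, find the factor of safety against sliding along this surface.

For an infinite slope with a slip plane parallel to the surface (no pore pressure): FS = [c' + γz cos²β tanφ'] / [γz sinβ cosβ].
γz = 18.3·3.8 = 69.54 kN/m²
Numerator = 14.0 + 69.54·cos²30.9°·tan29.5° = 14.0 + 69.54·0.7363·0.5658 = 42.968 kPa
Denominator = 69.54·sin30.9°·cos30.9° = 69.54·0.5135·0.8581 = 30.643 kPa
FS = 42.968 / 30.643 = 1.402

FS = 1.40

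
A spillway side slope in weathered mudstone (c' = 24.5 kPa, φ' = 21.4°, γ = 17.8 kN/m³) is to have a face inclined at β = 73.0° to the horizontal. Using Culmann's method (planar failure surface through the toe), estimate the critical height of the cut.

H_c = 12.94 m

Culmann's analysis gives the critical failure plane at α_cr = (β + φ')/2 = (73.0 + 21.4)/2 = 47.2°, and the critical height
H_c = (4c'/γ) · sinβ cosφ' / [1 − cos(β − φ')]
    = (4·24.5/17.8) · sin73.0°·cos21.4° / [1 − cos(51.6°)]
    = 5.506 · 0.9563·0.9311 / [1 − 0.6211]
    = 5.506 · 0.8904 / 0.3789
    = 12.94 m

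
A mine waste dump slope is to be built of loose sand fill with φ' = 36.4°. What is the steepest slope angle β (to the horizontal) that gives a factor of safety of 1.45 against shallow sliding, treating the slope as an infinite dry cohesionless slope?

For an infinite dry cohesionless slope FS = tanφ'/tanβ, so tanβ = tanφ' / FS.
tanβ = tan36.4° / 1.45 = 0.7373 / 1.45 = 0.5085
β = arctan(0.5085) = 26.95°

β = 27.0°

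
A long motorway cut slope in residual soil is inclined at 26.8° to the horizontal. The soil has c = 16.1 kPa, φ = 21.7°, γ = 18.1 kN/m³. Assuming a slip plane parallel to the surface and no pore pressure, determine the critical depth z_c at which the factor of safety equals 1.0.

z_c = 10.42 m

Setting FS = 1.00 in FS = [c + γz cos²β tanφ] / [γz sinβ cosβ] and solving for z:
z = c / [γ cosβ (FS·sinβ − cosβ·tanφ)]
  = 16.1 / [18.1·cos26.8°·(1.00·sin26.8° − cos26.8°·tan21.7°)]
  = 16.1 / [18.1·0.8926·(1.00·0.4509 − 0.8926·0.3979)]
  = 16.1 / 1.5457 = 10.416 m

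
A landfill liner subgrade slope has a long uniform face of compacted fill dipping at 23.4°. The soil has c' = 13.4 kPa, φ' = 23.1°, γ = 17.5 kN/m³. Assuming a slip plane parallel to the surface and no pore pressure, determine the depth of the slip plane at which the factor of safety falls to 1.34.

z = 5.93 m

Setting FS = 1.34 in FS = [c' + γz cos²β tanφ'] / [γz sinβ cosβ] and solving for z:
z = c' / [γ cosβ (FS·sinβ − cosβ·tanφ')]
  = 13.4 / [17.5·cos23.4°·(1.34·sin23.4° − cos23.4°·tan23.1°)]
  = 13.4 / [17.5·0.9178·(1.34·0.3971 − 0.9178·0.4265)]
  = 13.4 / 2.2601 = 5.929 m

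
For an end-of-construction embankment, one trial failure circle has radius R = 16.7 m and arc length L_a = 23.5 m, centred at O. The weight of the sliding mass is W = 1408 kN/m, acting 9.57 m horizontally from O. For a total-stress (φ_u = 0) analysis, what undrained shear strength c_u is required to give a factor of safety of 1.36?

FS = c_u·L_a·R / (W·d), so c_u = FS·W·d / (L_a·R).
c_u = 1.36·1408·9.57 / (23.50·16.7) = 18325.4 / 392.45 = 46.69 kPa

c_u = 46.7 kPa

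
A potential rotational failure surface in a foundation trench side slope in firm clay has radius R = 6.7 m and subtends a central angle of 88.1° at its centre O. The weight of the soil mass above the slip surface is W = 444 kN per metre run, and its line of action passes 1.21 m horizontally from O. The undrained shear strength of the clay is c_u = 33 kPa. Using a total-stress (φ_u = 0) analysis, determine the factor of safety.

FS = 4.24

Taking moments about the centre O, the resisting moment is provided by the undrained shear strength acting along the arc:
Arc length L_a = R·θ = 6.7·(88.1°·π/180) = 6.7·1.5376 = 10.30 m
M_R = c_u·L_a·R = 33·10.30·6.7 = 2277.8 kN·m/m
M_D = W·d = 444·1.21 = 537.2 kN·m/m
FS = M_R / M_D = 2277.8 / 537.2 = 4.240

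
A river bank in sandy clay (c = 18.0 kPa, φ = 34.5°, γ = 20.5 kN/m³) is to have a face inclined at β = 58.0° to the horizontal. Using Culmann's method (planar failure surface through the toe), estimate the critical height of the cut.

Culmann's analysis gives the critical failure plane at α_cr = (β + φ)/2 = (58.0 + 34.5)/2 = 46.2°, and the critical height
H_c = (4c/γ) · sinβ cosφ / [1 − cos(β − φ)]
    = (4·18.0/20.5) · sin58.0°·cos34.5° / [1 − cos(23.5°)]
    = 3.512 · 0.8480·0.8241 / [1 − 0.9171]
    = 3.512 · 0.6989 / 0.0829
    = 29.60 m

H_c = 29.60 m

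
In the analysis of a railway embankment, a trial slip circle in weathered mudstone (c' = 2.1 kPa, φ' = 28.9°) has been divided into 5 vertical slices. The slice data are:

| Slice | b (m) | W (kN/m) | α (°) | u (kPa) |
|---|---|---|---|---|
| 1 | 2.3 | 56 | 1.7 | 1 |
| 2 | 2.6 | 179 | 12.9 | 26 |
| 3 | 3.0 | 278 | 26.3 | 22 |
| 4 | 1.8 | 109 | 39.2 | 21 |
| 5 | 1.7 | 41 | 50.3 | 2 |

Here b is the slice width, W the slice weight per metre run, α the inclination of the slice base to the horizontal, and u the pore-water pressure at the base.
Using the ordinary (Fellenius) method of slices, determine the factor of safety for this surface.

Ordinary method of slices: FS = Σ[c'·Δl_i + (W_i cosα_i − u_i·Δl_i)·tanφ'] / Σ W_i sinα_i, with Δl_i = b_i / cosα_i.
Slice 1: Δl = 2.3/cos1.7° = 2.301 m; N'_1 = 56·cos1.7° − 1·2.301 = 53.7; c'Δl = 4.83; W sinα = 1.7
Slice 2: Δl = 2.6/cos12.9° = 2.667 m; N'_2 = 179·cos12.9° − 26·2.667 = 105.1; c'Δl = 5.60; W sinα = 40.0
Slice 3: Δl = 3.0/cos26.3° = 3.346 m; N'_3 = 278·cos26.3° − 22·3.346 = 175.6; c'Δl = 7.03; W sinα = 123.2
Slice 4: Δl = 1.8/cos39.2° = 2.323 m; N'_4 = 109·cos39.2° − 21·2.323 = 35.7; c'Δl = 4.88; W sinα = 68.9
Slice 5: Δl = 1.7/cos50.3° = 2.661 m; N'_5 = 41·cos50.3° − 2·2.661 = 20.9; c'Δl = 5.59; W sinα = 31.5
Σc'Δl = 27.9 kN/m; ΣN' = 391.0 kN/m; ΣW sinα = 265.2 kN/m
Resisting = 27.9 + 391.0·tan28.9° = 27.9 + 215.8 = 243.8 kN/m
FS = 243.8 / 265.2 = 0.919

FS = 0.92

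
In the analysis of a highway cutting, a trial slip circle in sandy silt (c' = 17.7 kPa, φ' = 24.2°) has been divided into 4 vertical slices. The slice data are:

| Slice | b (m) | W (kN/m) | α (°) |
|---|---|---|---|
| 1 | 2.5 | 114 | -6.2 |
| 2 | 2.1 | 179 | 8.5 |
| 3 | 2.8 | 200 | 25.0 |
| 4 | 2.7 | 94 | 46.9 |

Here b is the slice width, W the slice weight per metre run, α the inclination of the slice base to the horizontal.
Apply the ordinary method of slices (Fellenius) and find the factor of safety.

Ordinary method of slices: FS = Σ[c'·Δl_i + (W_i cosα_i)·tanφ'] / Σ W_i sinα_i, with Δl_i = b_i / cosα_i.
Slice 1: Δl = 2.5/cos(-6.2°) = 2.515 m; N'_1 = 114·cos(-6.2°) = 113.3; c'Δl = 44.51; W sinα = -12.3
Slice 2: Δl = 2.1/cos8.5° = 2.123 m; N'_2 = 179·cos8.5° = 177.0; c'Δl = 37.58; W sinα = 26.5
Slice 3: Δl = 2.8/cos25.0° = 3.089 m; N'_3 = 200·cos25.0° = 181.3; c'Δl = 54.68; W sinα = 84.5
Slice 4: Δl = 2.7/cos46.9° = 3.952 m; N'_4 = 94·cos46.9° = 64.2; c'Δl = 69.94; W sinα = 68.6
Σc'Δl = 206.7 kN/m; ΣN' = 535.9 kN/m; ΣW sinα = 167.3 kN/m
Resisting = 206.7 + 535.9·tan24.2° = 206.7 + 240.8 = 447.5 kN/m
FS = 447.5 / 167.3 = 2.675

FS = 2.68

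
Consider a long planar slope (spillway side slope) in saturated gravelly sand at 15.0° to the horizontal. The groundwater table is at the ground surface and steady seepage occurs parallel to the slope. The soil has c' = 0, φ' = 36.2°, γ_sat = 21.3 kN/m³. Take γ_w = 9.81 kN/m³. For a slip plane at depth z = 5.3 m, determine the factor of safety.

With seepage parallel to the slope and the water table at the surface, the effective normal stress on the slip plane uses the buoyant unit weight γ' = γ_sat − γ_w while the driving shear stress uses γ_sat:
FS = [c' + γ' z cos²β tanφ'] / [γ_sat z sinβ cosβ]
(For c' = 0 this reduces to FS = (γ'/γ_sat)·tanφ'/tanβ.)
γ' = 21.3 − 9.81 = 11.49 kN/m³
Numerator = 0.0 + 11.49·5.3·cos²15.0°·tan36.2° = 0.0 + 11.49·5.3·0.9330·0.7319 = 41.584 kPa
Denominator = 21.3·5.3·sin15.0°·cos15.0° = 21.3·5.3·0.2588·0.9659 = 28.223 kPa
FS = 41.584 / 28.223 = 1.473

FS = 1.47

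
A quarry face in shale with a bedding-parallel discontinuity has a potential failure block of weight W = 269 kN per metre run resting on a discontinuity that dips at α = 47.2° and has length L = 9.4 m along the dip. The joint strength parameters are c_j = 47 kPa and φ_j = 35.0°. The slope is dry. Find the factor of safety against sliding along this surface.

FS = 2.89

Resolving the block weight along and normal to the plane and applying the Mohr–Coulomb strength on the joint:
N' = W cosα = 269·cos47.2° = 182.8 kN/m
Driving force T = W sinα = 269·sin47.2° = 197.4 kN/m
Resisting force R = c_j·L + N'·tanφ_j = 47·9.4 + 182.8·tan35.0° = 441.8 + 128.0 = 569.8 kN/m
FS = R / T = 569.8 / 197.4 = 2.887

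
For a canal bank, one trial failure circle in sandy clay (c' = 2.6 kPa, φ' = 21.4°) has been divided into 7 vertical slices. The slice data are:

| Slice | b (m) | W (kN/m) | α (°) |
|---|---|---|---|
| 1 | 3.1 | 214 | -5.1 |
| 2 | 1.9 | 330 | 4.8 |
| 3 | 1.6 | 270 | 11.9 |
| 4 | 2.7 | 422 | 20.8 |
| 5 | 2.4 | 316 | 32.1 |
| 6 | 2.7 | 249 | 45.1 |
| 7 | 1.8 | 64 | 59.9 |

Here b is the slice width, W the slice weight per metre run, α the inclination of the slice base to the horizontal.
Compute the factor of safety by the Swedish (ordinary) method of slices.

Ordinary method of slices: FS = Σ[c'·Δl_i + (W_i cosα_i)·tanφ'] / Σ W_i sinα_i, with Δl_i = b_i / cosα_i.
Slice 1: Δl = 3.1/cos(-5.1°) = 3.112 m; N'_1 = 214·cos(-5.1°) = 213.2; c'Δl = 8.09; W sinα = -19.0
Slice 2: Δl = 1.9/cos4.8° = 1.907 m; N'_2 = 330·cos4.8° = 328.8; c'Δl = 4.96; W sinα = 27.6
Slice 3: Δl = 1.6/cos11.9° = 1.635 m; N'_3 = 270·cos11.9° = 264.2; c'Δl = 4.25; W sinα = 55.7
Slice 4: Δl = 2.7/cos20.8° = 2.888 m; N'_4 = 422·cos20.8° = 394.5; c'Δl = 7.51; W sinα = 149.9
Slice 5: Δl = 2.4/cos32.1° = 2.833 m; N'_5 = 316·cos32.1° = 267.7; c'Δl = 7.37; W sinα = 167.9
Slice 6: Δl = 2.7/cos45.1° = 3.825 m; N'_6 = 249·cos45.1° = 175.8; c'Δl = 9.95; W sinα = 176.4
Slice 7: Δl = 1.8/cos59.9° = 3.589 m; N'_7 = 64·cos59.9° = 32.1; c'Δl = 9.33; W sinα = 55.4
Σc'Δl = 51.5 kN/m; ΣN' = 1676.2 kN/m; ΣW sinα = 613.8 kN/m
Resisting = 51.5 + 1676.2·tan21.4° = 51.5 + 656.9 = 708.4 kN/m
FS = 708.4 / 613.8 = 1.154

FS = 1.15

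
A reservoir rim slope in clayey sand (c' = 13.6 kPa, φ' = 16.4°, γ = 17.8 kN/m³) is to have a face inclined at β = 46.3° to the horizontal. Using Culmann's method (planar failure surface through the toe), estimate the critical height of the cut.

Culmann's analysis gives the critical failure plane at α_cr = (β + φ')/2 = (46.3 + 16.4)/2 = 31.3°, and the critical height
H_c = (4c'/γ) · sinβ cosφ' / [1 − cos(β − φ')]
    = (4·13.6/17.8) · sin46.3°·cos16.4° / [1 − cos(29.9°)]
    = 3.056 · 0.7230·0.9593 / [1 − 0.8669]
    = 3.056 · 0.6936 / 0.1331
    = 15.92 m

H_c = 15.92 m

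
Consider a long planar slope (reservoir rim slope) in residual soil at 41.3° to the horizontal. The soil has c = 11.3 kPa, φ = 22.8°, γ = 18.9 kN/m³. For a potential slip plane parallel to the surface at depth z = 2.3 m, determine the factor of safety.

For an infinite slope with a slip plane parallel to the surface (no pore pressure): FS = [c + γz cos²β tanφ] / [γz sinβ cosβ].
γz = 18.9·2.3 = 43.47 kN/m²
Numerator = 11.3 + 43.47·cos²41.3°·tan22.8° = 11.3 + 43.47·0.5644·0.4204 = 21.613 kPa
Denominator = 43.47·sin41.3°·cos41.3° = 43.47·0.6600·0.7513 = 21.554 kPa
FS = 21.613 / 21.554 = 1.003

FS = 1.00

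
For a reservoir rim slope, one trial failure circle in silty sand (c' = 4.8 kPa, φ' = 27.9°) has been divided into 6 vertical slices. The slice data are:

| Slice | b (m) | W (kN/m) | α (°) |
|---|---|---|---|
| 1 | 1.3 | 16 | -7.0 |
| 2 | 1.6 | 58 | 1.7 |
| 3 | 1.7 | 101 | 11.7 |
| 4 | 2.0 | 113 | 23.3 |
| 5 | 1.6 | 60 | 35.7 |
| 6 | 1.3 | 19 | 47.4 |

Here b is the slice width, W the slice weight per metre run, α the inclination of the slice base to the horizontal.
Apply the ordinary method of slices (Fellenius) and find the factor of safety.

Ordinary method of slices: FS = Σ[c'·Δl_i + (W_i cosα_i)·tanφ'] / Σ W_i sinα_i, with Δl_i = b_i / cosα_i.
Slice 1: Δl = 1.3/cos(-7.0°) = 1.310 m; N'_1 = 16·cos(-7.0°) = 15.9; c'Δl = 6.29; W sinα = -1.9
Slice 2: Δl = 1.6/cos1.7° = 1.601 m; N'_2 = 58·cos1.7° = 58.0; c'Δl = 7.68; W sinα = 1.7
Slice 3: Δl = 1.7/cos11.7° = 1.736 m; N'_3 = 101·cos11.7° = 98.9; c'Δl = 8.33; W sinα = 20.5
Slice 4: Δl = 2.0/cos23.3° = 2.178 m; N'_4 = 113·cos23.3° = 103.8; c'Δl = 10.45; W sinα = 44.7
Slice 5: Δl = 1.6/cos35.7° = 1.970 m; N'_5 = 60·cos35.7° = 48.7; c'Δl = 9.46; W sinα = 35.0
Slice 6: Δl = 1.3/cos47.4° = 1.921 m; N'_6 = 19·cos47.4° = 12.9; c'Δl = 9.22; W sinα = 14.0
Σc'Δl = 51.4 kN/m; ΣN' = 338.1 kN/m; ΣW sinα = 113.9 kN/m
Resisting = 51.4 + 338.1·tan27.9° = 51.4 + 179.0 = 230.5 kN/m
FS = 230.5 / 113.9 = 2.023

FS = 2.02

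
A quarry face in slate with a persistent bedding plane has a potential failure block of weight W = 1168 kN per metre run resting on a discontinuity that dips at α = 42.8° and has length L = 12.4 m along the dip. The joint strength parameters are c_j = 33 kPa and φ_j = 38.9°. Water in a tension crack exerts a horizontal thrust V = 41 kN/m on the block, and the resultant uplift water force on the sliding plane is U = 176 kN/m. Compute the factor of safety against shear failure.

FS = 1.14

Resolving the block weight along and normal to the plane and applying the Mohr–Coulomb strength on the joint:
N' = W cosα − U − V sinα = 1168·cos42.8° − 176 − 41·sin42.8° = 653.1 kN/m
Driving force T = W sinα + V cosα = 1168·sin42.8° + 41·cos42.8° = 823.7 kN/m
Resisting force R = c_j·L + N'·tanφ_j = 33·12.4 + 653.1·tan38.9° = 409.2 + 527.0 = 936.2 kN/m
FS = R / T = 936.2 / 823.7 = 1.137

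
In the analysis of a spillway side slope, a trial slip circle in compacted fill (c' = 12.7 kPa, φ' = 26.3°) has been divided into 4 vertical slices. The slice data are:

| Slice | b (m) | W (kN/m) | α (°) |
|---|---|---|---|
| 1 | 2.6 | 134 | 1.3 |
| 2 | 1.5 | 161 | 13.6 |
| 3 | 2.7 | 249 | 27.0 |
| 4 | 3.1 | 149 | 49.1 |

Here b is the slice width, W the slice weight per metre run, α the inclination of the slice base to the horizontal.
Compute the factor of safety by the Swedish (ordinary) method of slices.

Ordinary method of slices: FS = Σ[c'·Δl_i + (W_i cosα_i)·tanφ'] / Σ W_i sinα_i, with Δl_i = b_i / cosα_i.
Slice 1: Δl = 2.6/cos1.3° = 2.601 m; N'_1 = 134·cos1.3° = 134.0; c'Δl = 33.03; W sinα = 3.0
Slice 2: Δl = 1.5/cos13.6° = 1.543 m; N'_2 = 161·cos13.6° = 156.5; c'Δl = 19.60; W sinα = 37.9
Slice 3: Δl = 2.7/cos27.0° = 3.030 m; N'_3 = 249·cos27.0° = 221.9; c'Δl = 38.48; W sinα = 113.0
Slice 4: Δl = 3.1/cos49.1° = 4.735 m; N'_4 = 149·cos49.1° = 97.6; c'Δl = 60.13; W sinα = 112.6
Σc'Δl = 151.2 kN/m; ΣN' = 609.9 kN/m; ΣW sinα = 266.6 kN/m
Resisting = 151.2 + 609.9·tan26.3° = 151.2 + 301.4 = 452.7 kN/m
FS = 452.7 / 266.6 = 1.698

FS = 1.70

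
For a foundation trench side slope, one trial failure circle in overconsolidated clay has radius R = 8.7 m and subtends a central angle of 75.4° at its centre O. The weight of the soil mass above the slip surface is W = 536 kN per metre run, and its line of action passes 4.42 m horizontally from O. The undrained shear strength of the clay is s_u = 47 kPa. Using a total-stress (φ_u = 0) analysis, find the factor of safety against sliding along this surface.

Taking moments about the centre O, the resisting moment is provided by the undrained shear strength acting along the arc:
Arc length L_a = R·θ = 8.7·(75.4°·π/180) = 8.7·1.3160 = 11.45 m
M_R = s_u·L_a·R = 47·11.45·8.7 = 4681.5 kN·m/m
M_D = W·d = 536·4.42 = 2369.1 kN·m/m
FS = M_R / M_D = 4681.5 / 2369.1 = 1.976

FS = 1.98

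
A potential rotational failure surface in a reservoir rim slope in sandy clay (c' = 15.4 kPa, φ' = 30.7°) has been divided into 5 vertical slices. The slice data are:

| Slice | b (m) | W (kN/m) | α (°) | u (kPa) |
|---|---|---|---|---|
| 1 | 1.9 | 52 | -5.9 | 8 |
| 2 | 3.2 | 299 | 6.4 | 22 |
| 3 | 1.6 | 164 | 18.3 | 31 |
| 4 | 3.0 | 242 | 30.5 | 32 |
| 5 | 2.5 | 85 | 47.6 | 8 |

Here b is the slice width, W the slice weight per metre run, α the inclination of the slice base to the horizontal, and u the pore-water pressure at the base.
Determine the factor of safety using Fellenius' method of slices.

FS = 1.91

Ordinary method of slices: FS = Σ[c'·Δl_i + (W_i cosα_i − u_i·Δl_i)·tanφ'] / Σ W_i sinα_i, with Δl_i = b_i / cosα_i.
Slice 1: Δl = 1.9/cos(-5.9°) = 1.910 m; N'_1 = 52·cos(-5.9°) − 8·1.910 = 36.4; c'Δl = 29.42; W sinα = -5.3
Slice 2: Δl = 3.2/cos6.4° = 3.220 m; N'_2 = 299·cos6.4° − 22·3.220 = 226.3; c'Δl = 49.59; W sinα = 33.3
Slice 3: Δl = 1.6/cos18.3° = 1.685 m; N'_3 = 164·cos18.3° − 31·1.685 = 103.5; c'Δl = 25.95; W sinα = 51.5
Slice 4: Δl = 3.0/cos30.5° = 3.482 m; N'_4 = 242·cos30.5° − 32·3.482 = 97.1; c'Δl = 53.62; W sinα = 122.8
Slice 5: Δl = 2.5/cos47.6° = 3.708 m; N'_5 = 85·cos47.6° − 8·3.708 = 27.7; c'Δl = 57.10; W sinα = 62.8
Σc'Δl = 215.7 kN/m; ΣN' = 491.0 kN/m; ΣW sinα = 265.1 kN/m
Resisting = 215.7 + 491.0·tan30.7° = 215.7 + 291.5 = 507.2 kN/m
FS = 507.2 / 265.1 = 1.913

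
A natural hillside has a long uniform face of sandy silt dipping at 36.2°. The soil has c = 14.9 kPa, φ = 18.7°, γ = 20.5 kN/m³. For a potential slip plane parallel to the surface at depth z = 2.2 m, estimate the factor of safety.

FS = 1.16

For an infinite slope with a slip plane parallel to the surface (no pore pressure): FS = [c + γz cos²β tanφ] / [γz sinβ cosβ].
γz = 20.5·2.2 = 45.10 kN/m²
Numerator = 14.9 + 45.10·cos²36.2°·tan18.7° = 14.9 + 45.10·0.6512·0.3385 = 24.841 kPa
Denominator = 45.10·sin36.2°·cos36.2° = 45.10·0.5906·0.8070 = 21.494 kPa
FS = 24.841 / 21.494 = 1.156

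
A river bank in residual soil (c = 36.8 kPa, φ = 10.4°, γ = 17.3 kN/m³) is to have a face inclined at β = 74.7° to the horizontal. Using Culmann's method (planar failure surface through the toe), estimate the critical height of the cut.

H_c = 14.25 m

Culmann's analysis gives the critical failure plane at α_cr = (β + φ)/2 = (74.7 + 10.4)/2 = 42.6°, and the critical height
H_c = (4c/γ) · sinβ cosφ / [1 − cos(β − φ)]
    = (4·36.8/17.3) · sin74.7°·cos10.4° / [1 − cos(64.3°)]
    = 8.509 · 0.9646·0.9836 / [1 − 0.4337]
    = 8.509 · 0.9487 / 0.5663
    = 14.25 m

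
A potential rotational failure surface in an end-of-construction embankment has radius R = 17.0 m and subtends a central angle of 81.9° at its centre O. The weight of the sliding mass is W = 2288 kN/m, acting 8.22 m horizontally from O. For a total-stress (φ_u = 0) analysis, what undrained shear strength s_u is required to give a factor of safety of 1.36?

s_u = 61.9 kPa

FS = s_u·L_a·R / (W·d), so s_u = FS·W·d / (L_a·R).
Arc length L_a = R·θ = 17.0·(81.9°·π/180) = 17.0·1.4294 = 24.30 m
s_u = 1.36·2288·8.22 / (24.30·17.0) = 25578.0 / 413.10 = 61.92 kPa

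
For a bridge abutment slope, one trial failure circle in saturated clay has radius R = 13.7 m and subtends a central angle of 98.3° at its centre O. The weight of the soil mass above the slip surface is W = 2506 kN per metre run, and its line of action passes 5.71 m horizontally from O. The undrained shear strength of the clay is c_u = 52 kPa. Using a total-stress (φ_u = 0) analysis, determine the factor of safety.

FS = 1.17

Taking moments about the centre O, the resisting moment is provided by the undrained shear strength acting along the arc:
Arc length L_a = R·θ = 13.7·(98.3°·π/180) = 13.7·1.7157 = 23.50 m
M_R = c_u·L_a·R = 52·23.50·13.7 = 16744.6 kN·m/m
M_D = W·d = 2506·5.71 = 14309.3 kN·m/m
FS = M_R / M_D = 16744.6 / 14309.3 = 1.170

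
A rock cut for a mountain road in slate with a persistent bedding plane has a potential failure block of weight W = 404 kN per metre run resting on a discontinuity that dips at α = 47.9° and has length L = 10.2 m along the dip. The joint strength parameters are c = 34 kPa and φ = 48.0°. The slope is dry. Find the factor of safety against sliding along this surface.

Resolving the block weight along and normal to the plane and applying the Mohr–Coulomb strength on the joint:
N' = W cosα = 404·cos47.9° = 270.9 kN/m
Driving force T = W sinα = 404·sin47.9° = 299.8 kN/m
Resisting force R = c·L + N'·tanφ = 34·10.2 + 270.9·tan48.0° = 346.8 + 300.8 = 647.6 kN/m
FS = R / T = 647.6 / 299.8 = 2.160

FS = 2.16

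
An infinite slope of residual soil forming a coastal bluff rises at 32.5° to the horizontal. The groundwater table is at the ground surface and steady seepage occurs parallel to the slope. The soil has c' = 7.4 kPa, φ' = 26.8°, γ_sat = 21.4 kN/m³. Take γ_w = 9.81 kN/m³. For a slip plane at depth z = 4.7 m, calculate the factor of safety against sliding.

With seepage parallel to the slope and the water table at the surface, the effective normal stress on the slip plane uses the buoyant unit weight γ' = γ_sat − γ_w while the driving shear stress uses γ_sat:
FS = [c' + γ' z cos²β tanφ'] / [γ_sat z sinβ cosβ]
γ' = 21.4 − 9.81 = 11.59 kN/m³
Numerator = 7.4 + 11.59·4.7·cos²32.5°·tan26.8° = 7.4 + 11.59·4.7·0.7113·0.5051 = 26.973 kPa
Denominator = 21.4·4.7·sin32.5°·cos32.5° = 21.4·4.7·0.5373·0.8434 = 45.578 kPa
FS = 26.973 / 45.578 = 0.592

FS = 0.59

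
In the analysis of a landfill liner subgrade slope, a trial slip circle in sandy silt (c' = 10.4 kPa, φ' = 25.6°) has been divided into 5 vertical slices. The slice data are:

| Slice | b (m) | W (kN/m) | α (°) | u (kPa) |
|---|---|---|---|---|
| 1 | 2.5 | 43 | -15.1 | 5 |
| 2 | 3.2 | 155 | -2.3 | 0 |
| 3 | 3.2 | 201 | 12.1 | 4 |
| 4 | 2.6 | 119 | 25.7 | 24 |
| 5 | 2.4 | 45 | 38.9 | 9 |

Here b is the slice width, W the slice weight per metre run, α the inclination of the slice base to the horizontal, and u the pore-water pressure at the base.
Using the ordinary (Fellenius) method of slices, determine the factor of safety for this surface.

FS = 3.38

Ordinary method of slices: FS = Σ[c'·Δl_i + (W_i cosα_i − u_i·Δl_i)·tanφ'] / Σ W_i sinα_i, with Δl_i = b_i / cosα_i.
Slice 1: Δl = 2.5/cos(-15.1°) = 2.589 m; N'_1 = 43·cos(-15.1°) − 5·2.589 = 28.6; c'Δl = 26.93; W sinα = -11.2
Slice 2: Δl = 3.2/cos(-2.3°) = 3.203 m; N'_2 = 155·cos(-2.3°) − 0·3.203 = 154.9; c'Δl = 33.31; W sinα = -6.2
Slice 3: Δl = 3.2/cos12.1° = 3.273 m; N'_3 = 201·cos12.1° − 4·3.273 = 183.4; c'Δl = 34.04; W sinα = 42.1
Slice 4: Δl = 2.6/cos25.7° = 2.885 m; N'_4 = 119·cos25.7° − 24·2.885 = 38.0; c'Δl = 30.01; W sinα = 51.6
Slice 5: Δl = 2.4/cos38.9° = 3.084 m; N'_5 = 45·cos38.9° − 9·3.084 = 7.3; c'Δl = 32.07; W sinα = 28.3
Σc'Δl = 156.4 kN/m; ΣN' = 412.1 kN/m; ΣW sinα = 104.6 kN/m
Resisting = 156.4 + 412.1·tan25.6° = 156.4 + 197.5 = 353.8 kN/m
FS = 353.8 / 104.6 = 3.383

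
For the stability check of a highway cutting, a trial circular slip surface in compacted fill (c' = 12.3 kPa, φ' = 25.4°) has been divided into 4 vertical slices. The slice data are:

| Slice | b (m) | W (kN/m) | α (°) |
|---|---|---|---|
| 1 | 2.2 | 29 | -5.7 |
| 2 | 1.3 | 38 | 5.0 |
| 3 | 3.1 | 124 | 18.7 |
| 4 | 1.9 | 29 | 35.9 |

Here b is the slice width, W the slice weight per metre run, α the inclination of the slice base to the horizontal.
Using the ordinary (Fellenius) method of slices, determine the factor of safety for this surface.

Ordinary method of slices: FS = Σ[c'·Δl_i + (W_i cosα_i)·tanφ'] / Σ W_i sinα_i, with Δl_i = b_i / cosα_i.
Slice 1: Δl = 2.2/cos(-5.7°) = 2.211 m; N'_1 = 29·cos(-5.7°) = 28.9; c'Δl = 27.19; W sinα = -2.9
Slice 2: Δl = 1.3/cos5.0° = 1.305 m; N'_2 = 38·cos5.0° = 37.9; c'Δl = 16.05; W sinα = 3.3
Slice 3: Δl = 3.1/cos18.7° = 3.273 m; N'_3 = 124·cos18.7° = 117.5; c'Δl = 40.26; W sinα = 39.8
Slice 4: Δl = 1.9/cos35.9° = 2.346 m; N'_4 = 29·cos35.9° = 23.5; c'Δl = 28.85; W sinα = 17.0
Σc'Δl = 112.4 kN/m; ΣN' = 207.7 kN/m; ΣW sinα = 57.2 kN/m
Resisting = 112.4 + 207.7·tan25.4° = 112.4 + 98.6 = 211.0 kN/m
FS = 211.0 / 57.2 = 3.688

FS = 3.69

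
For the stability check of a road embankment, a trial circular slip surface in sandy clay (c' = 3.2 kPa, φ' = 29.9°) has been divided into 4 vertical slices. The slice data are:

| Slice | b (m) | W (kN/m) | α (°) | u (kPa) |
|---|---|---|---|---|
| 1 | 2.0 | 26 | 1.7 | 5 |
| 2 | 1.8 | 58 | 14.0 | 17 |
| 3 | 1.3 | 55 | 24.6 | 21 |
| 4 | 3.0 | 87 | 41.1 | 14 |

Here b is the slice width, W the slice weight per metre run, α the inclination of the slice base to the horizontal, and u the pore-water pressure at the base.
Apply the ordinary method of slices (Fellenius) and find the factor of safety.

FS = 0.74

Ordinary method of slices: FS = Σ[c'·Δl_i + (W_i cosα_i − u_i·Δl_i)·tanφ'] / Σ W_i sinα_i, with Δl_i = b_i / cosα_i.
Slice 1: Δl = 2.0/cos1.7° = 2.001 m; N'_1 = 26·cos1.7° − 5·2.001 = 16.0; c'Δl = 6.40; W sinα = 0.8
Slice 2: Δl = 1.8/cos14.0° = 1.855 m; N'_2 = 58·cos14.0° − 17·1.855 = 24.7; c'Δl = 5.94; W sinα = 14.0
Slice 3: Δl = 1.3/cos24.6° = 1.430 m; N'_3 = 55·cos24.6° − 21·1.430 = 20.0; c'Δl = 4.58; W sinα = 22.9
Slice 4: Δl = 3.0/cos41.1° = 3.981 m; N'_4 = 87·cos41.1° − 14·3.981 = 9.8; c'Δl = 12.74; W sinα = 57.2
Σc'Δl = 29.7 kN/m; ΣN' = 70.5 kN/m; ΣW sinα = 94.9 kN/m
Resisting = 29.7 + 70.5·tan29.9° = 29.7 + 40.6 = 70.2 kN/m
FS = 70.2 / 94.9 = 0.740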